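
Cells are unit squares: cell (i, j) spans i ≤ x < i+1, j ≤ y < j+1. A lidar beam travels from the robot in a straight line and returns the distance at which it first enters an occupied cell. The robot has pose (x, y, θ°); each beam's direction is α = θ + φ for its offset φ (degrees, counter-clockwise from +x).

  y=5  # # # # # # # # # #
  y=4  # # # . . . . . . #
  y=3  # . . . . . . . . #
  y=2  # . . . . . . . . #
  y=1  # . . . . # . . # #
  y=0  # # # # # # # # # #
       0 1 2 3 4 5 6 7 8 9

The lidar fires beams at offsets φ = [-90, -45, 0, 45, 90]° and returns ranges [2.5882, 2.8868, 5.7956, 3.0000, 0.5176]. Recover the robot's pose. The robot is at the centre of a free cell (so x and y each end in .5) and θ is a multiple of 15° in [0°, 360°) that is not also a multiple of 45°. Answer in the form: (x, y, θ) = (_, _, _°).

The pose lattice has 28·16 = 448 candidates. Test each by forward raycasting.
  (1.5, 3.5, 120°): beam 1 = 1.0000 ≠ 2.5882 ✗
  (8.5, 4.5, 75°): beam 1 = 0.5176 ≠ 2.5882 ✗
  (6.5, 3.5, 330°): beam 1 = 1.7321 ≠ 2.5882 ✗
  …
  (2.5, 3.5, 345°): r_1=2.5882, r_2=2.8868, r_3=5.7956, r_4=3.0000, r_5=0.5176 — all match ✓
No second candidate reproduces the full scan.

(x, y, θ) = (2.5, 3.5, 345°)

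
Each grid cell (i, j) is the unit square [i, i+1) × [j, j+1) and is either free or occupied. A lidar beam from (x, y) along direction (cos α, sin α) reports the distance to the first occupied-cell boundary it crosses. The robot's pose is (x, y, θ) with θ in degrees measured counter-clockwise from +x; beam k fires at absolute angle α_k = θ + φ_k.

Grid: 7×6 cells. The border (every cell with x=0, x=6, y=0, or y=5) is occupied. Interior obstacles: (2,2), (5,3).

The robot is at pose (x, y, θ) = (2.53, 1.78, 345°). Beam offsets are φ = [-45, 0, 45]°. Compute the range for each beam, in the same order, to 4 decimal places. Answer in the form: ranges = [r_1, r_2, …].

ranges = [0.9007, 3.0137, 0.4400]

beam 1: φ=-45°, α=300°
  cosα=0.5000 sinα=-0.8660 | (2,1) | tMaxX 0.9400 tMaxY 0.9007 | tΔX 2.0000 tΔY 1.1547
    t=0.9007 [y] (2,0) — stop
  → r_1 = 0.9007
beam 2: φ=0°, α=345°
  cosα=0.9659 sinα=-0.2588 | (2,1) | tMaxX 0.4866 tMaxY 3.0137 | tΔX 1.0353 tΔY 3.8637
    t=0.4866 [x] (3,1)
    t=1.5219 [x] (4,1)
    t=2.5571 [x] (5,1)
    t=3.0137 [y] (5,0) — stop
  → r_2 = 3.0137
beam 3: φ=45°, α=30°
  cosα=0.8660 sinα=0.5000 | (2,1) | tMaxX 0.5427 tMaxY 0.4400 | tΔX 1.1547 tΔY 2.0000
    t=0.4400 [y] (2,2) — stop
  → r_3 = 0.4400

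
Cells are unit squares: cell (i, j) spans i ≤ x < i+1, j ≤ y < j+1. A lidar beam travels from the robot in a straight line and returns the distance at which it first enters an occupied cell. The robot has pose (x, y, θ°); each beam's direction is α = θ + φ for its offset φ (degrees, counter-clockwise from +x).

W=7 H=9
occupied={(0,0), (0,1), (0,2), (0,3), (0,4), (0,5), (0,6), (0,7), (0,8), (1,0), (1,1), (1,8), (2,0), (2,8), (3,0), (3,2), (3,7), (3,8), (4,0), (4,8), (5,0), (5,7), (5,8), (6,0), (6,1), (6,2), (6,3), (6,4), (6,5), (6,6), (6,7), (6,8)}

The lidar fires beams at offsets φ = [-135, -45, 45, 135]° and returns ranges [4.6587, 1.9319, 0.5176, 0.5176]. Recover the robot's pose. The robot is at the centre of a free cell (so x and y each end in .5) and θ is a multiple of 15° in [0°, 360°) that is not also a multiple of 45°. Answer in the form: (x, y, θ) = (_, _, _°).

Enumerate (i+0.5, j+0.5, θ) over the 31 free cells and 16 admissible headings. For each, cast all 4 beams and compare to the given ranges.
  (3.5, 3.5, 345°): beam 1 = 2.8868 ≠ 4.6587 ✗
  (4.5, 6.5, 195°): beam 1 = 1.0000 ≠ 4.6587 ✗
  (4.5, 3.5, 150°): beam 1 = 1.5529 ≠ 4.6587 ✗
  (4.5, 1.5, 210°): beam 1 = 5.6940 ≠ 4.6587 ✗
  …
  (5.5, 6.5, 330°): r_1=4.6587, r_2=1.9319, r_3=0.5176, r_4=0.5176 — all match ✓
No second candidate reproduces the full scan.

(x, y, θ) = (5.5, 6.5, 330°)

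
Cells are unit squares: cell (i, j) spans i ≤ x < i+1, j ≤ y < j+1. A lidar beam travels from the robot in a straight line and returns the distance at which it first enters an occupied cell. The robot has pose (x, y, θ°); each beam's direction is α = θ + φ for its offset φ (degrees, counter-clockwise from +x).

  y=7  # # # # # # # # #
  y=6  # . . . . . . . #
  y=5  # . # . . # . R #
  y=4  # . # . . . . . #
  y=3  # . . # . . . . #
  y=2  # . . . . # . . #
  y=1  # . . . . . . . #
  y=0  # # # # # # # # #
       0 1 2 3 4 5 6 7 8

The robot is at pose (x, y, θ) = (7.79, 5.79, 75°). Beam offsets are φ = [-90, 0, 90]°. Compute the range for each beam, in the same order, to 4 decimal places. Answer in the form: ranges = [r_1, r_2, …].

beam 1: φ=-90°, α=345°
  dir = (cos 345°, sin 345°) = (0.9659, -0.2588); from cell (7,5)
  next x-line at t=0.2174, next y-line at t=3.0523; Δt_x=1.0353, Δt_y=3.8637
    x: enter (8,5) at t=0.2174 ← occupied
  → r_1 = 0.2174
beam 2: φ=0°, α=75°
  dir = (cos 75°, sin 75°) = (0.2588, 0.9659); from cell (7,5)
  next x-line at t=0.8114, next y-line at t=0.2174; Δt_x=3.8637, Δt_y=1.0353
    y: enter (7,6) at t=0.2174
    x: enter (8,6) at t=0.8114 ← occupied
  → r_2 = 0.8114
beam 3: φ=90°, α=165°
  dir = (cos 165°, sin 165°) = (-0.9659, 0.2588); from cell (7,5)
  next x-line at t=0.8179, next y-line at t=0.8114; Δt_x=1.0353, Δt_y=3.8637
    y: enter (7,6) at t=0.8114
    x: enter (6,6) at t=0.8179
    x: enter (5,6) at t=1.8531
    x: enter (4,6) at t=2.8884
    x: enter (3,6) at t=3.9237
    y: enter (3,7) at t=4.6751 ← occupied
  → r_3 = 4.6751

ranges = [0.2174, 0.8114, 4.6751]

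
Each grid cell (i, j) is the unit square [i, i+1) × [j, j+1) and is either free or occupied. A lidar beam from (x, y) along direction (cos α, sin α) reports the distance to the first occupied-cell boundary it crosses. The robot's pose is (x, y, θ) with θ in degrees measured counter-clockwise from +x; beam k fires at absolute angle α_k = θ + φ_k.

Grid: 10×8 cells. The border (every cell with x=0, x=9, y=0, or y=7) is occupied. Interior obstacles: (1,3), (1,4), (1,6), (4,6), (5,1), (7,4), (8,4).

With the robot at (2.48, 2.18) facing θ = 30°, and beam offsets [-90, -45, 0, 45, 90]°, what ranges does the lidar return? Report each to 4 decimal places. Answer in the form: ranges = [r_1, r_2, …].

beam 1: φ=-90°, α=300°
  d=(0.5000,-0.8660)  start (2,2)  tX=1.0400 tY=0.2078  stride 1/|dx|=2.0000 1/|dy|=1.1547
    cross y-line → (2,1), t=0.2078
    cross x-line → (3,1), t=1.0400
    cross y-line → (3,0), t=1.3625 (wall)
  → r_1 = 1.3625
beam 2: φ=-45°, α=345°
  d=(0.9659,-0.2588)  start (2,2)  tX=0.5383 tY=0.6955  stride 1/|dx|=1.0353 1/|dy|=3.8637
    cross x-line → (3,2), t=0.5383
    cross y-line → (3,1), t=0.6955
    cross x-line → (4,1), t=1.5736
    cross x-line → (5,1), t=2.6089 (wall)
  → r_2 = 2.6089
beam 3: φ=0°, α=30°
  d=(0.8660,0.5000)  start (2,2)  tX=0.6004 tY=1.6400  stride 1/|dx|=1.1547 1/|dy|=2.0000
    cross x-line → (3,2), t=0.6004
    cross y-line → (3,3), t=1.6400
    cross x-line → (4,3), t=1.7551
    cross x-line → (5,3), t=2.9098
    cross y-line → (5,4), t=3.6400
    cross x-line → (6,4), t=4.0645
    cross x-line → (7,4), t=5.2192 (wall)
  → r_3 = 5.2192
beam 4: φ=45°, α=75°
  d=(0.2588,0.9659)  start (2,2)  tX=2.0091 tY=0.8489  stride 1/|dx|=3.8637 1/|dy|=1.0353
    cross y-line → (2,3), t=0.8489
    cross y-line → (2,4), t=1.8842
    cross x-line → (3,4), t=2.0091
    cross y-line → (3,5), t=2.9195
    cross y-line → (3,6), t=3.9548
    cross y-line → (3,7), t=4.9900 (wall)
  → r_4 = 4.9900
beam 5: φ=90°, α=120°
  d=(-0.5000,0.8660)  start (2,2)  tX=0.9600 tY=0.9469  stride 1/|dx|=2.0000 1/|dy|=1.1547
    cross y-line → (2,3), t=0.9469
    cross x-line → (1,3), t=0.9600 (wall)
  → r_5 = 0.9600

ranges = [1.3625, 2.6089, 5.2192, 4.9900, 0.9600]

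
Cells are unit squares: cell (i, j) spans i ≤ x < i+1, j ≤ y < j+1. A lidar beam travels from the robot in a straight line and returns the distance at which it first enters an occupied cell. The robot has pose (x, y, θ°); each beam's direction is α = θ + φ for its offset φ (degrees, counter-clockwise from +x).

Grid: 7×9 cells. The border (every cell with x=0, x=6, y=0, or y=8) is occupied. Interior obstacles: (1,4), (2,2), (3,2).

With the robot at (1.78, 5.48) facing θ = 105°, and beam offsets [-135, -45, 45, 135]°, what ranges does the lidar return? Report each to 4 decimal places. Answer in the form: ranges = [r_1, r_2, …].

beam 1: φ=-135°, α=330°
  direction (0.8660, -0.5000); cell (1,5); t to first gridline: x 0.2540, y 0.9600 (then +1.1547 / +2.0000)
    (2,5) via x @ 0.2540
    (2,4) via y @ 0.9600
    (3,4) via x @ 1.4087
    (4,4) via x @ 2.5634
    (4,3) via y @ 2.9600
    (5,3) via x @ 3.7181
    (6,3) via x @ 4.8728  # hit
  → r_1 = 4.8728
beam 2: φ=-45°, α=60°
  direction (0.5000, 0.8660); cell (1,5); t to first gridline: x 0.4400, y 0.6004 (then +2.0000 / +1.1547)
    (2,5) via x @ 0.4400
    (2,6) via y @ 0.6004
    (2,7) via y @ 1.7551
    (3,7) via x @ 2.4400
    (3,8) via y @ 2.9098  # hit
  → r_2 = 2.9098
beam 3: φ=45°, α=150°
  direction (-0.8660, 0.5000); cell (1,5); t to first gridline: x 0.9007, y 1.0400 (then +1.1547 / +2.0000)
    (0,5) via x @ 0.9007  # hit
  → r_3 = 0.9007
beam 4: φ=135°, α=240°
  direction (-0.5000, -0.8660); cell (1,5); t to first gridline: x 1.5600, y 0.5543 (then +2.0000 / +1.1547)
    (1,4) via y @ 0.5543  # hit
  → r_4 = 0.5543

ranges = [4.8728, 2.9098, 0.9007, 0.5543]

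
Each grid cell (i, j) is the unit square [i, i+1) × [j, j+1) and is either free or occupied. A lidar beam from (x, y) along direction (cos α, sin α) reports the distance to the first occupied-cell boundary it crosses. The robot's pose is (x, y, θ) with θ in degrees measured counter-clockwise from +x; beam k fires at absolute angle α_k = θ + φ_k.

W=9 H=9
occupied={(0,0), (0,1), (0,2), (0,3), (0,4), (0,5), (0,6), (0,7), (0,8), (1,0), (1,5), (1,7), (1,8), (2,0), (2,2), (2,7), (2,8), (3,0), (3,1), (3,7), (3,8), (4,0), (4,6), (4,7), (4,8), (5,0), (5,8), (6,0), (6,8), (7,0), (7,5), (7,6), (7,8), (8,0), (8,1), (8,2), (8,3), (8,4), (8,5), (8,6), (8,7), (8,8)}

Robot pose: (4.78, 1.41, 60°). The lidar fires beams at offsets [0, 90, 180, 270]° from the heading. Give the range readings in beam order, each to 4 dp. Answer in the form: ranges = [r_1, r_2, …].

ranges = [4.4400, 0.9007, 0.4734, 0.8200]

beam 1: φ=0°, α=60°
  dir = (cos 60°, sin 60°) = (0.5000, 0.8660); from cell (4,1)
  next x-line at t=0.4400, next y-line at t=0.6813; Δt_x=2.0000, Δt_y=1.1547
    x: enter (5,1) at t=0.4400
    y: enter (5,2) at t=0.6813
    y: enter (5,3) at t=1.8360
    x: enter (6,3) at t=2.4400
    y: enter (6,4) at t=2.9907
    y: enter (6,5) at t=4.1454
    x: enter (7,5) at t=4.4400 ← occupied
  → r_1 = 4.4400
beam 2: φ=90°, α=150°
  dir = (cos 150°, sin 150°) = (-0.8660, 0.5000); from cell (4,1)
  next x-line at t=0.9007, next y-line at t=1.1800; Δt_x=1.1547, Δt_y=2.0000
    x: enter (3,1) at t=0.9007 ← occupied
  → r_2 = 0.9007
beam 3: φ=180°, α=240°
  dir = (cos 240°, sin 240°) = (-0.5000, -0.8660); from cell (4,1)
  next x-line at t=1.5600, next y-line at t=0.4734; Δt_x=2.0000, Δt_y=1.1547
    y: enter (4,0) at t=0.4734 ← occupied
  → r_3 = 0.4734
beam 4: φ=270°, α=330°
  dir = (cos 330°, sin 330°) = (0.8660, -0.5000); from cell (4,1)
  next x-line at t=0.2540, next y-line at t=0.8200; Δt_x=1.1547, Δt_y=2.0000
    x: enter (5,1) at t=0.2540
    y: enter (5,0) at t=0.8200 ← occupied
  → r_4 = 0.8200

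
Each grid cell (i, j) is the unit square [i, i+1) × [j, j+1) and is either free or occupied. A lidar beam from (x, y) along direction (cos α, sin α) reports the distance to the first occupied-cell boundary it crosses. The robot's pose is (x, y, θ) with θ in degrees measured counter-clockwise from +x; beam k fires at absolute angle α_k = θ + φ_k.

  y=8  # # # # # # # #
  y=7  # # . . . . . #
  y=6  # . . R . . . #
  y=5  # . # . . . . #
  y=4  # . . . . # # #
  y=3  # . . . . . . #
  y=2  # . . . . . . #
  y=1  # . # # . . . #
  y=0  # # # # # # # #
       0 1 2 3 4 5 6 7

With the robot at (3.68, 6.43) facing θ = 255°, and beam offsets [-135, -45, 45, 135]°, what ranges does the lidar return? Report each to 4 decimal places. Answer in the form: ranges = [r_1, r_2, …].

ranges = [1.8129, 0.8600, 2.6400, 3.1400]

beam 1: φ=-135°, α=120°
  cosα=-0.5000 sinα=0.8660 | (3,6) | tMaxX 1.3600 tMaxY 0.6582 | tΔX 2.0000 tΔY 1.1547
    t=0.6582 [y] (3,7)
    t=1.3600 [x] (2,7)
    t=1.8129 [y] (2,8) — stop
  → r_1 = 1.8129
beam 2: φ=-45°, α=210°
  cosα=-0.8660 sinα=-0.5000 | (3,6) | tMaxX 0.7852 tMaxY 0.8600 | tΔX 1.1547 tΔY 2.0000
    t=0.7852 [x] (2,6)
    t=0.8600 [y] (2,5) — stop
  → r_2 = 0.8600
beam 3: φ=45°, α=300°
  cosα=0.5000 sinα=-0.8660 | (3,6) | tMaxX 0.6400 tMaxY 0.4965 | tΔX 2.0000 tΔY 1.1547
    t=0.4965 [y] (3,5)
    t=0.6400 [x] (4,5)
    t=1.6512 [y] (4,4)
    t=2.6400 [x] (5,4) — stop
  → r_3 = 2.6400
beam 4: φ=135°, α=30°
  cosα=0.8660 sinα=0.5000 | (3,6) | tMaxX 0.3695 tMaxY 1.1400 | tΔX 1.1547 tΔY 2.0000
    t=0.3695 [x] (4,6)
    t=1.1400 [y] (4,7)
    t=1.5242 [x] (5,7)
    t=2.6789 [x] (6,7)
    t=3.1400 [y] (6,8) — stop
  → r_4 = 3.1400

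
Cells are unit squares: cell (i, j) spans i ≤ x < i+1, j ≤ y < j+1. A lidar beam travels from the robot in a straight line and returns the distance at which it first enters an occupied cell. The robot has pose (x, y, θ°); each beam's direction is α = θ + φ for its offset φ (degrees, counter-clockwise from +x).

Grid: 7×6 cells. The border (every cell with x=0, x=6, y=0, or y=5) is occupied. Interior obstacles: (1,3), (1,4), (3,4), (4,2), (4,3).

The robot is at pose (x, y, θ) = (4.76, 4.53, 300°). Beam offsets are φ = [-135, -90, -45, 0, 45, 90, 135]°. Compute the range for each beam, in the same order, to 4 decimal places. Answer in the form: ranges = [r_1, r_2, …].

beam 1: φ=-135°, α=165°
  direction (-0.9659, 0.2588); cell (4,4); t to first gridline: x 0.7868, y 1.8159 (then +1.0353 / +3.8637)
    (3,4) via x @ 0.7868  # hit
  → r_1 = 0.7868
beam 2: φ=-90°, α=210°
  direction (-0.8660, -0.5000); cell (4,4); t to first gridline: x 0.8776, y 1.0600 (then +1.1547 / +2.0000)
    (3,4) via x @ 0.8776  # hit
  → r_2 = 0.8776
beam 3: φ=-45°, α=255°
  direction (-0.2588, -0.9659); cell (4,4); t to first gridline: x 2.9364, y 0.5487 (then +3.8637 / +1.0353)
    (4,3) via y @ 0.5487  # hit
  → r_3 = 0.5487
beam 4: φ=0°, α=300°
  direction (0.5000, -0.8660); cell (4,4); t to first gridline: x 0.4800, y 0.6120 (then +2.0000 / +1.1547)
    (5,4) via x @ 0.4800
    (5,3) via y @ 0.6120
    (5,2) via y @ 1.7667
    (6,2) via x @ 2.4800  # hit
  → r_4 = 2.4800
beam 5: φ=45°, α=345°
  direction (0.9659, -0.2588); cell (4,4); t to first gridline: x 0.2485, y 2.0478 (then +1.0353 / +3.8637)
    (5,4) via x @ 0.2485
    (6,4) via x @ 1.2837  # hit
  → r_5 = 1.2837
beam 6: φ=90°, α=30°
  direction (0.8660, 0.5000); cell (4,4); t to first gridline: x 0.2771, y 0.9400 (then +1.1547 / +2.0000)
    (5,4) via x @ 0.2771
    (5,5) via y @ 0.9400  # hit
  → r_6 = 0.9400
beam 7: φ=135°, α=75°
  direction (0.2588, 0.9659); cell (4,4); t to first gridline: x 0.9273, y 0.4866 (then +3.8637 / +1.0353)
    (4,5) via y @ 0.4866  # hit
  → r_7 = 0.4866

ranges = [0.7868, 0.8776, 0.5487, 2.4800, 1.2837, 0.9400, 0.4866]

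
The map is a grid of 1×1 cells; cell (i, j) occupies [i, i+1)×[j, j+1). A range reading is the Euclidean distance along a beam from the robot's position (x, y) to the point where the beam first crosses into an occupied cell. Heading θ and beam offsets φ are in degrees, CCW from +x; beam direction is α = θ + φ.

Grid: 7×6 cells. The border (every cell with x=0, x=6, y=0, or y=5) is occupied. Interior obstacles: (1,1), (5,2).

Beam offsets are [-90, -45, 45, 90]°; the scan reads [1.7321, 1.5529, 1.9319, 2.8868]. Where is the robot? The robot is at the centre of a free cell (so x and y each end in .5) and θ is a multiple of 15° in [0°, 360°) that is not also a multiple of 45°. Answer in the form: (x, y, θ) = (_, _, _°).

The pose lattice has 18·16 = 288 candidates. Test each by forward raycasting.
  (1.5, 2.5, 240°): beam 1 = 0.5774 ≠ 1.7321 ✗
  (5.5, 1.5, 150°): beam 1 = 0.5774 ≠ 1.7321 ✗
  (3.5, 4.5, 195°): beam 1 = 0.5176 ≠ 1.7321 ✗
  (5.5, 4.5, 15°): beam 1 = 1.5529 ≠ 1.7321 ✗
  …
  (2.5, 3.5, 210°): r_1=1.7321, r_2=1.5529, r_3=1.9319, r_4=2.8868 — all match ✓
No second candidate reproduces the full scan.

(x, y, θ) = (2.5, 3.5, 210°)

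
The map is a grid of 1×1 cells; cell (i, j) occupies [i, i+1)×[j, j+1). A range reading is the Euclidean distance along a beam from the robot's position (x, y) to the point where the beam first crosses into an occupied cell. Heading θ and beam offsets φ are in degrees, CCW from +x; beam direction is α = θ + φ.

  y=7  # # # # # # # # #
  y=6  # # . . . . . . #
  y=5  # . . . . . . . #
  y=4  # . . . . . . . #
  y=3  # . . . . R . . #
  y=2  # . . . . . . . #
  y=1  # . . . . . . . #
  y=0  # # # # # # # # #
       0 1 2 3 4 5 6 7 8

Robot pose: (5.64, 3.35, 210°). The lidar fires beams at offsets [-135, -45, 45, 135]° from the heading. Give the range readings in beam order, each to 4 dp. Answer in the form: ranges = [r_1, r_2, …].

beam 1: φ=-135°, α=75°
  cosα=0.2588 sinα=0.9659 | (5,3) | tMaxX 1.3909 tMaxY 0.6729 | tΔX 3.8637 tΔY 1.0353
    t=0.6729 [y] (5,4)
    t=1.3909 [x] (6,4)
    t=1.7082 [y] (6,5)
    t=2.7435 [y] (6,6)
    t=3.7788 [y] (6,7) — stop
  → r_1 = 3.7788
beam 2: φ=-45°, α=165°
  cosα=-0.9659 sinα=0.2588 | (5,3) | tMaxX 0.6626 tMaxY 2.5114 | tΔX 1.0353 tΔY 3.8637
    t=0.6626 [x] (4,3)
    t=1.6979 [x] (3,3)
    t=2.5114 [y] (3,4)
    t=2.7331 [x] (2,4)
    t=3.7684 [x] (1,4)
    t=4.8037 [x] (0,4) — stop
  → r_2 = 4.8037
beam 3: φ=45°, α=255°
  cosα=-0.2588 sinα=-0.9659 | (5,3) | tMaxX 2.4728 tMaxY 0.3623 | tΔX 3.8637 tΔY 1.0353
    t=0.3623 [y] (5,2)
    t=1.3976 [y] (5,1)
    t=2.4329 [y] (5,0) — stop
  → r_3 = 2.4329
beam 4: φ=135°, α=345°
  cosα=0.9659 sinα=-0.2588 | (5,3) | tMaxX 0.3727 tMaxY 1.3523 | tΔX 1.0353 tΔY 3.8637
    t=0.3727 [x] (6,3)
    t=1.3523 [y] (6,2)
    t=1.4080 [x] (7,2)
    t=2.4433 [x] (8,2) — stop
  → r_4 = 2.4433

ranges = [3.7788, 4.8037, 2.4329, 2.4433]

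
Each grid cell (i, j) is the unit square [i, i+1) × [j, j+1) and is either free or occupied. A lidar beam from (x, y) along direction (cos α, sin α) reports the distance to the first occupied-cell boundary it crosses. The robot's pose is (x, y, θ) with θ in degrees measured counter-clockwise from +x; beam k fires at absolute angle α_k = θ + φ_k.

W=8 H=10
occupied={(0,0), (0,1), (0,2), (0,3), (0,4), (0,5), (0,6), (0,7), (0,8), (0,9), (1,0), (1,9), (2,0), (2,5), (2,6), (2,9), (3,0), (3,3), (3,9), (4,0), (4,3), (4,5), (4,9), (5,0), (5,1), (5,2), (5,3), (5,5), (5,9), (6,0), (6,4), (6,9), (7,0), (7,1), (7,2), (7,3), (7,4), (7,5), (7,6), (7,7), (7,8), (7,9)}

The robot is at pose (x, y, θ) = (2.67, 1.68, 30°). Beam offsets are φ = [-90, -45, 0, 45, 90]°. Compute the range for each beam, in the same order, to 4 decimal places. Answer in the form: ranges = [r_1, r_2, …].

beam 1: φ=-90°, α=300°
  direction (0.5000, -0.8660); cell (2,1); t to first gridline: x 0.6600, y 0.7852 (then +2.0000 / +1.1547)
    (3,1) via x @ 0.6600
    (3,0) via y @ 0.7852  # hit
  → r_1 = 0.7852
beam 2: φ=-45°, α=345°
  direction (0.9659, -0.2588); cell (2,1); t to first gridline: x 0.3416, y 2.6273 (then +1.0353 / +3.8637)
    (3,1) via x @ 0.3416
    (4,1) via x @ 1.3769
    (5,1) via x @ 2.4122  # hit
  → r_2 = 2.4122
beam 3: φ=0°, α=30°
  direction (0.8660, 0.5000); cell (2,1); t to first gridline: x 0.3811, y 0.6400 (then +1.1547 / +2.0000)
    (3,1) via x @ 0.3811
    (3,2) via y @ 0.6400
    (4,2) via x @ 1.5358
    (4,3) via y @ 2.6400  # hit
  → r_3 = 2.6400
beam 4: φ=45°, α=75°
  direction (0.2588, 0.9659); cell (2,1); t to first gridline: x 1.2750, y 0.3313 (then +3.8637 / +1.0353)
    (2,2) via y @ 0.3313
    (3,2) via x @ 1.2750
    (3,3) via y @ 1.3666  # hit
  → r_4 = 1.3666
beam 5: φ=90°, α=120°
  direction (-0.5000, 0.8660); cell (2,1); t to first gridline: x 1.3400, y 0.3695 (then +2.0000 / +1.1547)
    (2,2) via y @ 0.3695
    (1,2) via x @ 1.3400
    (1,3) via y @ 1.5242
    (1,4) via y @ 2.6789
    (0,4) via x @ 3.3400  # hit
  → r_5 = 3.3400

ranges = [0.7852, 2.4122, 2.6400, 1.3666, 3.3400]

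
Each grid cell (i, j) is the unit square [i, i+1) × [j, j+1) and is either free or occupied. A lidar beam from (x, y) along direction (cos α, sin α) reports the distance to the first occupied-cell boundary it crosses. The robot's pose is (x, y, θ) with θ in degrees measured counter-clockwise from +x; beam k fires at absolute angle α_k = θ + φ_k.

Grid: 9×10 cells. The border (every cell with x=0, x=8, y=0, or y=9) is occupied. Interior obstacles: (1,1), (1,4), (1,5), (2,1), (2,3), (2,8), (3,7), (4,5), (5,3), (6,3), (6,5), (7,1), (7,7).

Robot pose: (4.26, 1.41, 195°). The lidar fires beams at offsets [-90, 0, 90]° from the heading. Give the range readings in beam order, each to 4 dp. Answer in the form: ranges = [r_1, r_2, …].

ranges = [6.8225, 1.3044, 0.4245]

beam 1: φ=-90°, α=105°
  cosα=-0.2588 sinα=0.9659 | (4,1) | tMaxX 1.0046 tMaxY 0.6108 | tΔX 3.8637 tΔY 1.0353
    t=0.6108 [y] (4,2)
    t=1.0046 [x] (3,2)
    t=1.6461 [y] (3,3)
    t=2.6814 [y] (3,4)
    t=3.7166 [y] (3,5)
    t=4.7519 [y] (3,6)
    t=4.8683 [x] (2,6)
    t=5.7872 [y] (2,7)
    t=6.8225 [y] (2,8) — stop
  → r_1 = 6.8225
beam 2: φ=0°, α=195°
  cosα=-0.9659 sinα=-0.2588 | (4,1) | tMaxX 0.2692 tMaxY 1.5841 | tΔX 1.0353 tΔY 3.8637
    t=0.2692 [x] (3,1)
    t=1.3044 [x] (2,1) — stop
  → r_2 = 1.3044
beam 3: φ=90°, α=285°
  cosα=0.2588 sinα=-0.9659 | (4,1) | tMaxX 2.8591 tMaxY 0.4245 | tΔX 3.8637 tΔY 1.0353
    t=0.4245 [y] (4,0) — stop
  → r_3 = 0.4245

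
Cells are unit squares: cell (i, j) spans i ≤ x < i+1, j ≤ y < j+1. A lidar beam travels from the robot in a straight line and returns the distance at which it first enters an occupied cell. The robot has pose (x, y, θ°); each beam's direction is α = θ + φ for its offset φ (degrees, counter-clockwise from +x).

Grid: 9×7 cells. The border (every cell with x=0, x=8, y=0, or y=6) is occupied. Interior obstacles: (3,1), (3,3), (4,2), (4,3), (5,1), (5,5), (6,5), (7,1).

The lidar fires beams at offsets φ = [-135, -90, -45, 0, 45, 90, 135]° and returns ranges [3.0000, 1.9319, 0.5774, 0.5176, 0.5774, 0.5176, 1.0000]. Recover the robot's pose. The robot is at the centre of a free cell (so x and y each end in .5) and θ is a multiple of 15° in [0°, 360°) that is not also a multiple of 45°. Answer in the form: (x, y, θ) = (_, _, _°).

(x, y, θ) = (1.5, 5.5, 105°)

Candidates: 27 free-cell centres × 16 headings = 432 poses. Raycast each; keep the one whose scan matches to 4 dp.
  (1.5, 4.5, 345°): beam 1 = 0.5774 ≠ 3.0000 ✗
  (3.5, 5.5, 285°): beam 1 = 1.0000 ≠ 3.0000 ✗
  (1.5, 5.5, 15°): beam 1 = 1.0000 ≠ 3.0000 ✗
  (2.5, 4.5, 60°): beam 1 = 2.5882 ≠ 3.0000 ✗
  …
  (1.5, 5.5, 105°): r_1=3.0000, r_2=1.9319, r_3=0.5774, r_4=0.5176, r_5=0.5774, r_6=0.5176, r_7=1.0000 — all match ✓
Unique over the lattice → pose = (1.5, 5.5, 105°).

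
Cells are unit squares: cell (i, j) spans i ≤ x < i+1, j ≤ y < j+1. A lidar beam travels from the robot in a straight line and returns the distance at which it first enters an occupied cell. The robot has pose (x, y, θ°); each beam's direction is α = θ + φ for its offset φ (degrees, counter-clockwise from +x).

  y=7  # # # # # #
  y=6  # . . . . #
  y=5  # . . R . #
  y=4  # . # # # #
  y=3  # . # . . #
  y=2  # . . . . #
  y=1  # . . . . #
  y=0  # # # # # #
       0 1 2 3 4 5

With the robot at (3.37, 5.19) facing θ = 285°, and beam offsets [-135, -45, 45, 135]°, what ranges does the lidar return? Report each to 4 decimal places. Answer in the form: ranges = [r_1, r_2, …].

beam 1: φ=-135°, α=150°
  dir = (cos 150°, sin 150°) = (-0.8660, 0.5000); from cell (3,5)
  next x-line at t=0.4272, next y-line at t=1.6200; Δt_x=1.1547, Δt_y=2.0000
    x: enter (2,5) at t=0.4272
    x: enter (1,5) at t=1.5819
    y: enter (1,6) at t=1.6200
    x: enter (0,6) at t=2.7366 ← occupied
  → r_1 = 2.7366
beam 2: φ=-45°, α=240°
  dir = (cos 240°, sin 240°) = (-0.5000, -0.8660); from cell (3,5)
  next x-line at t=0.7400, next y-line at t=0.2194; Δt_x=2.0000, Δt_y=1.1547
    y: enter (3,4) at t=0.2194 ← occupied
  → r_2 = 0.2194
beam 3: φ=45°, α=330°
  dir = (cos 330°, sin 330°) = (0.8660, -0.5000); from cell (3,5)
  next x-line at t=0.7275, next y-line at t=0.3800; Δt_x=1.1547, Δt_y=2.0000
    y: enter (3,4) at t=0.3800 ← occupied
  → r_3 = 0.3800
beam 4: φ=135°, α=60°
  dir = (cos 60°, sin 60°) = (0.5000, 0.8660); from cell (3,5)
  next x-line at t=1.2600, next y-line at t=0.9353; Δt_x=2.0000, Δt_y=1.1547
    y: enter (3,6) at t=0.9353
    x: enter (4,6) at t=1.2600
    y: enter (4,7) at t=2.0900 ← occupied
  → r_4 = 2.0900

ranges = [2.7366, 0.2194, 0.3800, 2.0900]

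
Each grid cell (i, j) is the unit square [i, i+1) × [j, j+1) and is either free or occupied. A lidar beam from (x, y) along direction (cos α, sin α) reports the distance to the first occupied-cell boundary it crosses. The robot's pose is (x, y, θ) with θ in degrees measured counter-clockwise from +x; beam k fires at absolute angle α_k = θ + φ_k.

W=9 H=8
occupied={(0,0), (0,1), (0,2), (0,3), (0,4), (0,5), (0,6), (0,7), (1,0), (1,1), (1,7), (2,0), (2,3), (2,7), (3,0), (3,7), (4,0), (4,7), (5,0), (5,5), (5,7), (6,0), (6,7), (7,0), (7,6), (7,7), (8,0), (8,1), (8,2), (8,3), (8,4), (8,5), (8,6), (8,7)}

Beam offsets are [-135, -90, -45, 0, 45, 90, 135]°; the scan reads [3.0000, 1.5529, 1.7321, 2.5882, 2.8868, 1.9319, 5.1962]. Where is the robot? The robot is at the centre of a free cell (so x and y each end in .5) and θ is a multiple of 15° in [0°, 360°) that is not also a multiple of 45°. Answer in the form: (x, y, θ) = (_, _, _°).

(x, y, θ) = (3.5, 5.5, 165°)

Enumerate (i+0.5, j+0.5, θ) over the 38 free cells and 16 admissible headings. For each, cast all 7 beams and compare to the given ranges.
  (5.5, 4.5, 15°): beam 1 = 4.0415 ≠ 3.0000 ✗
  (5.5, 6.5, 285°): beam 1 = 1.0000 ≠ 3.0000 ✗
  (4.5, 3.5, 345°): beam 2 = 2.5882 ≠ 1.5529 ✗
  …
  (3.5, 5.5, 165°): r_1=3.0000, r_2=1.5529, r_3=1.7321, r_4=2.5882, r_5=2.8868, r_6=1.9319, r_7=5.1962 — all match ✓
No second candidate reproduces the full scan.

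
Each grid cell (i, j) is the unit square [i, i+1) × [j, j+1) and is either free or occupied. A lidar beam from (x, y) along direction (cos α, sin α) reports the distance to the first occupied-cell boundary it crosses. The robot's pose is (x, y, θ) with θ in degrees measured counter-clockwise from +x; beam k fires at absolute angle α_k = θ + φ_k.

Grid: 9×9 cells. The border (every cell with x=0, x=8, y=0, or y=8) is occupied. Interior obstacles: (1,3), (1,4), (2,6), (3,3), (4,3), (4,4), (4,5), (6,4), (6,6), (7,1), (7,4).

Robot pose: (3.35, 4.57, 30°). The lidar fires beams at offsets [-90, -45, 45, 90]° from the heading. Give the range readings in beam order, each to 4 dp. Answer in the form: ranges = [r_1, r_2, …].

beam 1: φ=-90°, α=300°
  direction (0.5000, -0.8660); cell (3,4); t to first gridline: x 1.3000, y 0.6582 (then +2.0000 / +1.1547)
    (3,3) via y @ 0.6582  # hit
  → r_1 = 0.6582
beam 2: φ=-45°, α=345°
  direction (0.9659, -0.2588); cell (3,4); t to first gridline: x 0.6729, y 2.2023 (then +1.0353 / +3.8637)
    (4,4) via x @ 0.6729  # hit
  → r_2 = 0.6729
beam 3: φ=45°, α=75°
  direction (0.2588, 0.9659); cell (3,4); t to first gridline: x 2.5114, y 0.4452 (then +3.8637 / +1.0353)
    (3,5) via y @ 0.4452
    (3,6) via y @ 1.4804
    (4,6) via x @ 2.5114
    (4,7) via y @ 2.5157
    (4,8) via y @ 3.5510  # hit
  → r_3 = 3.5510
beam 4: φ=90°, α=120°
  direction (-0.5000, 0.8660); cell (3,4); t to first gridline: x 0.7000, y 0.4965 (then +2.0000 / +1.1547)
    (3,5) via y @ 0.4965
    (2,5) via x @ 0.7000
    (2,6) via y @ 1.6512  # hit
  → r_4 = 1.6512

ranges = [0.6582, 0.6729, 3.5510, 1.6512]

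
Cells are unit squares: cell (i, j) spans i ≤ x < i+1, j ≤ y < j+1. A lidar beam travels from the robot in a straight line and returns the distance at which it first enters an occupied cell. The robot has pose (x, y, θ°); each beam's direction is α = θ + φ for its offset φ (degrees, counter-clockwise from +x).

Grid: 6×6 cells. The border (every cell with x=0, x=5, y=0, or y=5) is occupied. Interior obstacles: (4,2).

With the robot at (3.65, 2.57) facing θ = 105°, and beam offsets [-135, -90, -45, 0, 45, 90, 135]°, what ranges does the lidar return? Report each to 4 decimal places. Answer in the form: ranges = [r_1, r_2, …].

ranges = [0.4041, 0.3623, 2.7000, 2.5157, 3.0600, 2.7435, 1.8129]

beam 1: φ=-135°, α=330°
  cosα=0.8660 sinα=-0.5000 | (3,2) | tMaxX 0.4041 tMaxY 1.1400 | tΔX 1.1547 tΔY 2.0000
    t=0.4041 [x] (4,2) — stop
  → r_1 = 0.4041
beam 2: φ=-90°, α=15°
  cosα=0.9659 sinα=0.2588 | (3,2) | tMaxX 0.3623 tMaxY 1.6614 | tΔX 1.0353 tΔY 3.8637
    t=0.3623 [x] (4,2) — stop
  → r_2 = 0.3623
beam 3: φ=-45°, α=60°
  cosα=0.5000 sinα=0.8660 | (3,2) | tMaxX 0.7000 tMaxY 0.4965 | tΔX 2.0000 tΔY 1.1547
    t=0.4965 [y] (3,3)
    t=0.7000 [x] (4,3)
    t=1.6512 [y] (4,4)
    t=2.7000 [x] (5,4) — stop
  → r_3 = 2.7000
beam 4: φ=0°, α=105°
  cosα=-0.2588 sinα=0.9659 | (3,2) | tMaxX 2.5114 tMaxY 0.4452 | tΔX 3.8637 tΔY 1.0353
    t=0.4452 [y] (3,3)
    t=1.4804 [y] (3,4)
    t=2.5114 [x] (2,4)
    t=2.5157 [y] (2,5) — stop
  → r_4 = 2.5157
beam 5: φ=45°, α=150°
  cosα=-0.8660 sinα=0.5000 | (3,2) | tMaxX 0.7506 tMaxY 0.8600 | tΔX 1.1547 tΔY 2.0000
    t=0.7506 [x] (2,2)
    t=0.8600 [y] (2,3)
    t=1.9053 [x] (1,3)
    t=2.8600 [y] (1,4)
    t=3.0600 [x] (0,4) — stop
  → r_5 = 3.0600
beam 6: φ=90°, α=195°
  cosα=-0.9659 sinα=-0.2588 | (3,2) | tMaxX 0.6729 tMaxY 2.2023 | tΔX 1.0353 tΔY 3.8637
    t=0.6729 [x] (2,2)
    t=1.7082 [x] (1,2)
    t=2.2023 [y] (1,1)
    t=2.7435 [x] (0,1) — stop
  → r_6 = 2.7435
beam 7: φ=135°, α=240°
  cosα=-0.5000 sinα=-0.8660 | (3,2) | tMaxX 1.3000 tMaxY 0.6582 | tΔX 2.0000 tΔY 1.1547
    t=0.6582 [y] (3,1)
    t=1.3000 [x] (2,1)
    t=1.8129 [y] (2,0) — stop
  → r_7 = 1.8129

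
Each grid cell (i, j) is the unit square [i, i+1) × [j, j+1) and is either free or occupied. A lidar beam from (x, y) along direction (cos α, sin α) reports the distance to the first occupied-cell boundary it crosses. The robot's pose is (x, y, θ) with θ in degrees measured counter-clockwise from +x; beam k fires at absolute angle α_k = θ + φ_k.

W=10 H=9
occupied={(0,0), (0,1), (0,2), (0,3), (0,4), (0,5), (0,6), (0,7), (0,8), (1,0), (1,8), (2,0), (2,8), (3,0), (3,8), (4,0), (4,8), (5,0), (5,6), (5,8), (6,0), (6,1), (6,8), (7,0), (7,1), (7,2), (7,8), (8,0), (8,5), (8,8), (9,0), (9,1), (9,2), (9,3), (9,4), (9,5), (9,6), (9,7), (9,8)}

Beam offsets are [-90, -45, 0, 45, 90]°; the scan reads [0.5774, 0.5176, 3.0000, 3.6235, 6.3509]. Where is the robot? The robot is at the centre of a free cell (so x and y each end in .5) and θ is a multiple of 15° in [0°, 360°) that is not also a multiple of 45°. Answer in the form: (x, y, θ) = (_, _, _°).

(x, y, θ) = (6.5, 2.5, 60°)

The pose lattice has 51·16 = 816 candidates. Test each by forward raycasting.
  (5.5, 7.5, 300°): beam 1 = 5.1962 ≠ 0.5774 ✗
  (3.5, 3.5, 105°): beam 1 = 5.6940 ≠ 0.5774 ✗
  (3.5, 5.5, 75°): beam 1 = 5.6940 ≠ 0.5774 ✗
  …
  (6.5, 2.5, 60°): r_1=0.5774, r_2=0.5176, r_3=3.0000, r_4=3.6235, r_5=6.3509 — all match ✓
No second candidate reproduces the full scan.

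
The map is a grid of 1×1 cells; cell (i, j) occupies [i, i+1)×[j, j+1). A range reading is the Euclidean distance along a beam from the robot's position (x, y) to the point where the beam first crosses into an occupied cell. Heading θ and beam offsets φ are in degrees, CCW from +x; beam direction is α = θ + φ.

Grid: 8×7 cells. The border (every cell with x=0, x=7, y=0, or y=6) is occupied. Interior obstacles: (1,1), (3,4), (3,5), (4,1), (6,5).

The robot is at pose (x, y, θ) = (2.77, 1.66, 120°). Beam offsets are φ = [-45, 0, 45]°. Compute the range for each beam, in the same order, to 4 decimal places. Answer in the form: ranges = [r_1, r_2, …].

ranges = [2.4225, 3.5400, 0.7972]

beam 1: φ=-45°, α=75°
  direction (0.2588, 0.9659); cell (2,1); t to first gridline: x 0.8887, y 0.3520 (then +3.8637 / +1.0353)
    (2,2) via y @ 0.3520
    (3,2) via x @ 0.8887
    (3,3) via y @ 1.3873
    (3,4) via y @ 2.4225  # hit
  → r_1 = 2.4225
beam 2: φ=0°, α=120°
  direction (-0.5000, 0.8660); cell (2,1); t to first gridline: x 1.5400, y 0.3926 (then +2.0000 / +1.1547)
    (2,2) via y @ 0.3926
    (1,2) via x @ 1.5400
    (1,3) via y @ 1.5473
    (1,4) via y @ 2.7020
    (0,4) via x @ 3.5400  # hit
  → r_2 = 3.5400
beam 3: φ=45°, α=165°
  direction (-0.9659, 0.2588); cell (2,1); t to first gridline: x 0.7972, y 1.3137 (then +1.0353 / +3.8637)
    (1,1) via x @ 0.7972  # hit
  → r_3 = 0.7972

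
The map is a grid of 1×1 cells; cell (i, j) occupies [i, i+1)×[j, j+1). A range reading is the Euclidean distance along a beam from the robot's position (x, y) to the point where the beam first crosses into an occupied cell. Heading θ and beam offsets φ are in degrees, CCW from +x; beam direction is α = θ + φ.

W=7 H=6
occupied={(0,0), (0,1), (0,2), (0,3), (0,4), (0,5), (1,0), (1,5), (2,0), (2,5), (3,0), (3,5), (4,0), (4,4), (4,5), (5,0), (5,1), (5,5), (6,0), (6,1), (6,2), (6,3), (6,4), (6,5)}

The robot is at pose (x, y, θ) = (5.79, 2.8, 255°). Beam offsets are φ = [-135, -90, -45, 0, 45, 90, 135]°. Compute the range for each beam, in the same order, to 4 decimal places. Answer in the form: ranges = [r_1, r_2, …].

ranges = [1.5800, 4.9590, 3.6000, 0.8282, 0.4200, 0.2174, 0.2425]

beam 1: φ=-135°, α=120°
  direction (-0.5000, 0.8660); cell (5,2); t to first gridline: x 1.5800, y 0.2309 (then +2.0000 / +1.1547)
    (5,3) via y @ 0.2309
    (5,4) via y @ 1.3856
    (4,4) via x @ 1.5800  # hit
  → r_1 = 1.5800
beam 2: φ=-90°, α=165°
  direction (-0.9659, 0.2588); cell (5,2); t to first gridline: x 0.8179, y 0.7727 (then +1.0353 / +3.8637)
    (5,3) via y @ 0.7727
    (4,3) via x @ 0.8179
    (3,3) via x @ 1.8531
    (2,3) via x @ 2.8884
    (1,3) via x @ 3.9237
    (1,4) via y @ 4.6364
    (0,4) via x @ 4.9590  # hit
  → r_2 = 4.9590
beam 3: φ=-45°, α=210°
  direction (-0.8660, -0.5000); cell (5,2); t to first gridline: x 0.9122, y 1.6000 (then +1.1547 / +2.0000)
    (4,2) via x @ 0.9122
    (4,1) via y @ 1.6000
    (3,1) via x @ 2.0669
    (2,1) via x @ 3.2216
    (2,0) via y @ 3.6000  # hit
  → r_3 = 3.6000
beam 4: φ=0°, α=255°
  direction (-0.2588, -0.9659); cell (5,2); t to first gridline: x 3.0523, y 0.8282 (then +3.8637 / +1.0353)
    (5,1) via y @ 0.8282  # hit
  → r_4 = 0.8282
beam 5: φ=45°, α=300°
  direction (0.5000, -0.8660); cell (5,2); t to first gridline: x 0.4200, y 0.9238 (then +2.0000 / +1.1547)
    (6,2) via x @ 0.4200  # hit
  → r_5 = 0.4200
beam 6: φ=90°, α=345°
  direction (0.9659, -0.2588); cell (5,2); t to first gridline: x 0.2174, y 3.0910 (then +1.0353 / +3.8637)
    (6,2) via x @ 0.2174  # hit
  → r_6 = 0.2174
beam 7: φ=135°, α=30°
  direction (0.8660, 0.5000); cell (5,2); t to first gridline: x 0.2425, y 0.4000 (then +1.1547 / +2.0000)
    (6,2) via x @ 0.2425  # hit
  → r_7 = 0.2425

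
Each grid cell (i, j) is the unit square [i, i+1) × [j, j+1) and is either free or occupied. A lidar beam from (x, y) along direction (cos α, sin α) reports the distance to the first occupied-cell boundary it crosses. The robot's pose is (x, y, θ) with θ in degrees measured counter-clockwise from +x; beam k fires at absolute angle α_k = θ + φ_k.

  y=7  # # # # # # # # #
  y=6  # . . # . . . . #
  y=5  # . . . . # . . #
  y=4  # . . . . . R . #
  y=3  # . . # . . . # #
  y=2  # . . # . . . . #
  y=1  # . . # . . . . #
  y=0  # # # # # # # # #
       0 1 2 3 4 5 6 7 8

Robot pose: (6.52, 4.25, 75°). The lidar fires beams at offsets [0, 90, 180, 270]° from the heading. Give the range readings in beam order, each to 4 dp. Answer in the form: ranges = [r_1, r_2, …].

beam 1: φ=0°, α=75°
  cosα=0.2588 sinα=0.9659 | (6,4) | tMaxX 1.8546 tMaxY 0.7765 | tΔX 3.8637 tΔY 1.0353
    t=0.7765 [y] (6,5)
    t=1.8117 [y] (6,6)
    t=1.8546 [x] (7,6)
    t=2.8470 [y] (7,7) — stop
  → r_1 = 2.8470
beam 2: φ=90°, α=165°
  cosα=-0.9659 sinα=0.2588 | (6,4) | tMaxX 0.5383 tMaxY 2.8978 | tΔX 1.0353 tΔY 3.8637
    t=0.5383 [x] (5,4)
    t=1.5736 [x] (4,4)
    t=2.6089 [x] (3,4)
    t=2.8978 [y] (3,5)
    t=3.6442 [x] (2,5)
    t=4.6794 [x] (1,5)
    t=5.7147 [x] (0,5) — stop
  → r_2 = 5.7147
beam 3: φ=180°, α=255°
  cosα=-0.2588 sinα=-0.9659 | (6,4) | tMaxX 2.0091 tMaxY 0.2588 | tΔX 3.8637 tΔY 1.0353
    t=0.2588 [y] (6,3)
    t=1.2941 [y] (6,2)
    t=2.0091 [x] (5,2)
    t=2.3294 [y] (5,1)
    t=3.3646 [y] (5,0) — stop
  → r_3 = 3.3646
beam 4: φ=270°, α=345°
  cosα=0.9659 sinα=-0.2588 | (6,4) | tMaxX 0.4969 tMaxY 0.9659 | tΔX 1.0353 tΔY 3.8637
    t=0.4969 [x] (7,4)
    t=0.9659 [y] (7,3) — stop
  → r_4 = 0.9659

ranges = [2.8470, 5.7147, 3.3646, 0.9659]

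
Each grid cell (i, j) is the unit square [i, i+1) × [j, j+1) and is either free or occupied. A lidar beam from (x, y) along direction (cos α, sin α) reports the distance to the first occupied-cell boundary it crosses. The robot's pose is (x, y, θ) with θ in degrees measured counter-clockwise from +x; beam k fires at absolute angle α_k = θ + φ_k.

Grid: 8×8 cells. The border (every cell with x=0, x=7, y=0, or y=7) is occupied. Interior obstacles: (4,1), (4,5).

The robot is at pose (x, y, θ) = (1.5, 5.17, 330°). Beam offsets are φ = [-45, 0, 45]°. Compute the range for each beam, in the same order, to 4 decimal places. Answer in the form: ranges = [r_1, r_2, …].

ranges = [4.3171, 6.3509, 2.5882]

beam 1: φ=-45°, α=285°
  dir = (cos 285°, sin 285°) = (0.2588, -0.9659); from cell (1,5)
  next x-line at t=1.9319, next y-line at t=0.1760; Δt_x=3.8637, Δt_y=1.0353
    y: enter (1,4) at t=0.1760
    y: enter (1,3) at t=1.2113
    x: enter (2,3) at t=1.9319
    y: enter (2,2) at t=2.2465
    y: enter (2,1) at t=3.2818
    y: enter (2,0) at t=4.3171 ← occupied
  → r_1 = 4.3171
beam 2: φ=0°, α=330°
  dir = (cos 330°, sin 330°) = (0.8660, -0.5000); from cell (1,5)
  next x-line at t=0.5774, next y-line at t=0.3400; Δt_x=1.1547, Δt_y=2.0000
    y: enter (1,4) at t=0.3400
    x: enter (2,4) at t=0.5774
    x: enter (3,4) at t=1.7321
    y: enter (3,3) at t=2.3400
    x: enter (4,3) at t=2.8868
    x: enter (5,3) at t=4.0415
    y: enter (5,2) at t=4.3400
    x: enter (6,2) at t=5.1962
    y: enter (6,1) at t=6.3400
    x: enter (7,1) at t=6.3509 ← occupied
  → r_2 = 6.3509
beam 3: φ=45°, α=15°
  dir = (cos 15°, sin 15°) = (0.9659, 0.2588); from cell (1,5)
  next x-line at t=0.5176, next y-line at t=3.2069; Δt_x=1.0353, Δt_y=3.8637
    x: enter (2,5) at t=0.5176
    x: enter (3,5) at t=1.5529
    x: enter (4,5) at t=2.5882 ← occupied
  → r_3 = 2.5882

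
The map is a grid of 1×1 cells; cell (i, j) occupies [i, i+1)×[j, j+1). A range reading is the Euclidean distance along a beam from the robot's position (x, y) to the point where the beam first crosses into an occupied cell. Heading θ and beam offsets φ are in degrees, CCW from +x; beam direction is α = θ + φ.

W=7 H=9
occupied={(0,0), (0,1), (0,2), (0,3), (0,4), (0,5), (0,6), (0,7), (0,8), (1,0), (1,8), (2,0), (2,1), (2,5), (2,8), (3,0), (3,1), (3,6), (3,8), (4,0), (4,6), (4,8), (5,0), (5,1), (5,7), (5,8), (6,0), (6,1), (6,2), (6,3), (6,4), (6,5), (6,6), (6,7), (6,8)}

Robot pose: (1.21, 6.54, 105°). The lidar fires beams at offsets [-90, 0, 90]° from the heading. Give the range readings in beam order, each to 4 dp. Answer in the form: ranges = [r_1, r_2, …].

ranges = [3.9237, 0.8114, 0.2174]

beam 1: φ=-90°, α=15°
  direction (0.9659, 0.2588); cell (1,6); t to first gridline: x 0.8179, y 1.7773 (then +1.0353 / +3.8637)
    (2,6) via x @ 0.8179
    (2,7) via y @ 1.7773
    (3,7) via x @ 1.8531
    (4,7) via x @ 2.8884
    (5,7) via x @ 3.9237  # hit
  → r_1 = 3.9237
beam 2: φ=0°, α=105°
  direction (-0.2588, 0.9659); cell (1,6); t to first gridline: x 0.8114, y 0.4762 (then +3.8637 / +1.0353)
    (1,7) via y @ 0.4762
    (0,7) via x @ 0.8114  # hit
  → r_2 = 0.8114
beam 3: φ=90°, α=195°
  direction (-0.9659, -0.2588); cell (1,6); t to first gridline: x 0.2174, y 2.0864 (then +1.0353 / +3.8637)
    (0,6) via x @ 0.2174  # hit
  → r_3 = 0.2174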